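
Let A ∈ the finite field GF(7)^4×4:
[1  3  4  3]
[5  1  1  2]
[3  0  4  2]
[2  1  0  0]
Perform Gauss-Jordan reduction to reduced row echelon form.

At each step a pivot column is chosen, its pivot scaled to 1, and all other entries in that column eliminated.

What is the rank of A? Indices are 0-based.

pivot(0,0)=1: scale R0 → (1, 3, 4, 3)
  clear (1,0): R1 −= (5)R0 → (0, 0, 2, 1)
  clear (2,0): R2 −= (3)R0 → (0, 5, 6, 0)
  clear (3,0): R3 −= (2)R0 → (0, 2, 6, 1)
pivot(1,1): swap R1↔R2
pivot(1,1)=5: scale R1 → (0, 1, 4, 0)
  clear (0,1): R0 −= (3)R1 → (1, 0, 6, 3)
  clear (3,1): R3 −= (2)R1 → (0, 0, 5, 1)
pivot(2,2)=2: scale R2 → (0, 0, 1, 4)
  clear (0,2): R0 −= (6)R2 → (1, 0, 0, 0)
  clear (1,2): R1 −= (4)R2 → (0, 1, 0, 5)
  clear (3,2): R3 −= (5)R2 → (0, 0, 0, 2)
pivot(3,3)=2: scale R3 → (0, 0, 0, 1)
  clear (1,3): R1 −= (5)R3 → (0, 1, 0, 0)
  clear (2,3): R2 −= (4)R3 → (0, 0, 1, 0)

rank = 4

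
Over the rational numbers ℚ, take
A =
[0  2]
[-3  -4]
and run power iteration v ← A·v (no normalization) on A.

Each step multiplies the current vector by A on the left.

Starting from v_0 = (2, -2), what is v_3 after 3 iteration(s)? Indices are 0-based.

v_0 = (2, -2).
v_1 = A·v_0 = (-4, 2).
v_2 = A·v_1 = (4, 4).
v_3 = A·v_2 = (8, -28).

v_3 = (8, -28)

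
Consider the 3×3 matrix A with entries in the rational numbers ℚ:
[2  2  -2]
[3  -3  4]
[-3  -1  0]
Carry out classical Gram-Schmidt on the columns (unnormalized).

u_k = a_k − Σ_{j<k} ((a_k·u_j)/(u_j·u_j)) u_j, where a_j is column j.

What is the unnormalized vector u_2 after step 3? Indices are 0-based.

u_2 = (-6/19, -2/19, -6/19)

Step 1: u_0 = a_0 = (2, 3, -3).
Step 2: u_1 = a_1 − (-1/11)·u_0 = (24/11, -30/11, -14/11).
Step 3: u_2 = a_2 − (4/11)·u_0 − (-21/19)·u_1 = (-6/19, -2/19, -6/19).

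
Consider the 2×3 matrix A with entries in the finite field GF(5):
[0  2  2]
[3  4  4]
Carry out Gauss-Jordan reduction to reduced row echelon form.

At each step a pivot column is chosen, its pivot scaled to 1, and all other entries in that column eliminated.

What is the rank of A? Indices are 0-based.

rank = 2

[1] R0 <-> R1
[1] R0 /= 3  ⇒  (1, 3, 3)
[2] R1 /= 2  ⇒  (0, 1, 1)
     R0 -= 3·R1  ⇒  (1, 0, 0)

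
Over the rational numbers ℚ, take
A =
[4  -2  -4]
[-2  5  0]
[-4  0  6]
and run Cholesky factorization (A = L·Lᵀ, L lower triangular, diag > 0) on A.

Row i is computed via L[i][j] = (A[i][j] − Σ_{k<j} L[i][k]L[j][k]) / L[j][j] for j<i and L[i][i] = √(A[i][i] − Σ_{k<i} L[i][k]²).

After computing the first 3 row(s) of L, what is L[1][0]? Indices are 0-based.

Step 1: L[0][0] = √(4) = 2.
  L[1][0] = (-2) / L[0][0] = -1.
Step 2: L[1][1] = √(4) = 2.
  L[2][0] = (-4) / L[0][0] = -2.
  L[2][1] = (-2) / L[1][1] = -1.
Step 3: L[2][2] = √(1) = 1.

L[1][0] = -1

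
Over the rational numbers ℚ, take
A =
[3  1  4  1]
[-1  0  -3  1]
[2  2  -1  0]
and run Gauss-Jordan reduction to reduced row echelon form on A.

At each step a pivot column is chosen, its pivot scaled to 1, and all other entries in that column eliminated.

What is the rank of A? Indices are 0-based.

step 1: normalize row 0 (÷3) = (1, 1/3, 4/3, 1/3)
  row 1: subtract -1×row0 = (0, 1/3, -5/3, 4/3)
  row 2: subtract 2×row0 = (0, 4/3, -11/3, -2/3)
step 2: normalize row 1 (÷1/3) = (0, 1, -5, 4)
  row 0: subtract 1/3×row1 = (1, 0, 3, -1)
  row 2: subtract 4/3×row1 = (0, 0, 3, -6)
step 3: normalize row 2 (÷3) = (0, 0, 1, -2)
  row 0: subtract 3×row2 = (1, 0, 0, 5)
  row 1: subtract -5×row2 = (0, 1, 0, -6)

rank = 3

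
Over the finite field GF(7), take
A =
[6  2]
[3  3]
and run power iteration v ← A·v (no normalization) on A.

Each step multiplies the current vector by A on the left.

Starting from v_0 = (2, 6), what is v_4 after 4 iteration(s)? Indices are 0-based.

v_4 = (2, 1)

v_0 = (2, 6).
v_1 = A·v_0 = (3, 3).
v_2 = A·v_1 = (3, 4).
v_3 = A·v_2 = (5, 0).
v_4 = A·v_3 = (2, 1).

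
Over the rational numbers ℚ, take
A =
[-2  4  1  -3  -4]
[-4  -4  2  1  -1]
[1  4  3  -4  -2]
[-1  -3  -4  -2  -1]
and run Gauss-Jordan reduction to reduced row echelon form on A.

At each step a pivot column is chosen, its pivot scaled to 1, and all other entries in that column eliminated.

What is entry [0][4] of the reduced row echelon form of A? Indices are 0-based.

step 1: normalize row 0 (÷-2) = (1, -2, -1/2, 3/2, 2)
  row 1: subtract -4×row0 = (0, -12, 0, 7, 7)
  row 2: subtract 1×row0 = (0, 6, 7/2, -11/2, -4)
  row 3: subtract -1×row0 = (0, -5, -9/2, -1/2, 1)
step 2: normalize row 1 (÷-12) = (0, 1, 0, -7/12, -7/12)
  row 0: subtract -2×row1 = (1, 0, -1/2, 1/3, 5/6)
  row 2: subtract 6×row1 = (0, 0, 7/2, -2, -1/2)
  row 3: subtract -5×row1 = (0, 0, -9/2, -41/12, -23/12)
step 3: normalize row 2 (÷7/2) = (0, 0, 1, -4/7, -1/7)
  row 0: subtract -1/2×row2 = (1, 0, 0, 1/21, 16/21)
  row 3: subtract -9/2×row2 = (0, 0, 0, -503/84, -215/84)
step 4: normalize row 3 (÷-503/84) = (0, 0, 0, 1, 215/503)
  row 0: subtract 1/21×row3 = (1, 0, 0, 0, 373/503)
  row 1: subtract -7/12×row3 = (0, 1, 0, 0, -168/503)
  row 2: subtract -4/7×row3 = (0, 0, 1, 0, 51/503)

M[0][4] = 373/503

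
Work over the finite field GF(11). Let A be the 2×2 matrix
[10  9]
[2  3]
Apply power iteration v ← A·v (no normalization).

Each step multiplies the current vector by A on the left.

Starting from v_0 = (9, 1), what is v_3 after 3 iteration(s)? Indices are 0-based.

v_0 = (9, 1).
v_1 = A·v_0 = (0, 10).
v_2 = A·v_1 = (2, 8).
v_3 = A·v_2 = (4, 6).

v_3 = (4, 6)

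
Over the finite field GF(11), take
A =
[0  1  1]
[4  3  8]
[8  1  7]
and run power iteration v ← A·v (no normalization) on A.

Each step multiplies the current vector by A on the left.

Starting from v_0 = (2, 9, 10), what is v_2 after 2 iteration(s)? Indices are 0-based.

v_2 = (1, 4, 8)

v_0 = (2, 9, 10).
v_1 = A·v_0 = (8, 5, 7).
v_2 = A·v_1 = (1, 4, 8).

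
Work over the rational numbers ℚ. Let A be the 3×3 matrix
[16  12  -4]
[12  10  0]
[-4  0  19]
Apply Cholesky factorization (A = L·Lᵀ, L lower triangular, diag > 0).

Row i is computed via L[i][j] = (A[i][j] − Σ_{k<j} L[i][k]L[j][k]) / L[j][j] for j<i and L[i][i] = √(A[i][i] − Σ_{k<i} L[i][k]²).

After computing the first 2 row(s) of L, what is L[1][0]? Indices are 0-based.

L[1][0] = 3

Step 1: L[0][0] = √(16) = 4.
  L[1][0] = (12) / L[0][0] = 3.
Step 2: L[1][1] = √(1) = 1.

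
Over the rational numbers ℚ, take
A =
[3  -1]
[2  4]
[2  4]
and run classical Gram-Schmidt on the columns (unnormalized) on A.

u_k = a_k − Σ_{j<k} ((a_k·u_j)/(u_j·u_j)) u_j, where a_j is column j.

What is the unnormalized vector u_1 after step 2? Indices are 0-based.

Step 1: u_0 = a_0 = (3, 2, 2).
Step 2: u_1 = a_1 − (13/17)·u_0 = (-56/17, 42/17, 42/17).

u_1 = (-56/17, 42/17, 42/17)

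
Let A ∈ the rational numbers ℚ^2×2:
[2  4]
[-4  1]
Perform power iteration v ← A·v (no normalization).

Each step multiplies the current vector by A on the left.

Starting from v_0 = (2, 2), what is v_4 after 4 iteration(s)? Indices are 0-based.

v_4 = (-648, 810)

v_0 = (2, 2).
v_1 = A·v_0 = (12, -6).
v_2 = A·v_1 = (0, -54).
v_3 = A·v_2 = (-216, -54).
v_4 = A·v_3 = (-648, 810).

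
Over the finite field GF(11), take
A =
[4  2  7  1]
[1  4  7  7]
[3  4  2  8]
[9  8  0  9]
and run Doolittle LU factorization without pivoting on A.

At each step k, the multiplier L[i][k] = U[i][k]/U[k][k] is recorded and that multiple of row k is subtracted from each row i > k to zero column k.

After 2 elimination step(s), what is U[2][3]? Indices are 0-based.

U[2][3] = 4

[col 0] pivot 4
  R1 -= 3*R0 → (0, 9, 8, 4)  (L[1][0] := 3)
  R2 -= 9*R0 → (0, 8, 5, 10)  (L[2][0] := 9)
  R3 -= 5*R0 → (0, 9, 9, 4)  (L[3][0] := 5)
[col 1] pivot 9
  R2 -= 7*R1 → (0, 0, 4, 4)  (L[2][1] := 7)
  R3 -= 1*R1 → (0, 0, 1, 0)  (L[3][1] := 1)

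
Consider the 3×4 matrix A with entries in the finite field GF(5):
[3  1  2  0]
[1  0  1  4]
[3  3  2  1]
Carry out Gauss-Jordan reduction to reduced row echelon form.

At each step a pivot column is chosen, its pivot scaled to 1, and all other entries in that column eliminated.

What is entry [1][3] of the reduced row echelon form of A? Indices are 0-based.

M[1][3] = 3

[1] R0 /= 3  ⇒  (1, 2, 4, 0)
     R1 -= 1·R0  ⇒  (0, 3, 2, 4)
     R2 -= 3·R0  ⇒  (0, 2, 0, 1)
[2] R1 /= 3  ⇒  (0, 1, 4, 3)
     R0 -= 2·R1  ⇒  (1, 0, 1, 4)
     R2 -= 2·R1  ⇒  (0, 0, 2, 0)
[3] R2 /= 2  ⇒  (0, 0, 1, 0)
     R0 -= 1·R2  ⇒  (1, 0, 0, 4)
     R1 -= 4·R2  ⇒  (0, 1, 0, 3)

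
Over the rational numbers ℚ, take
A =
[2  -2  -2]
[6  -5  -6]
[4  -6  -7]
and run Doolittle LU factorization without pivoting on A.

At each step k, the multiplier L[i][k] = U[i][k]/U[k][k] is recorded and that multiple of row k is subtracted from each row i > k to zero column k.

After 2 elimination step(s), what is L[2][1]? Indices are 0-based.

L[2][1] = -2

[col 0] pivot 2
  R1 -= 3*R0 → (0, 1, 0)  (L[1][0] := 3)
  R2 -= 2*R0 → (0, -2, -3)  (L[2][0] := 2)
[col 1] pivot 1
  R2 -= -2*R1 → (0, 0, -3)  (L[2][1] := -2)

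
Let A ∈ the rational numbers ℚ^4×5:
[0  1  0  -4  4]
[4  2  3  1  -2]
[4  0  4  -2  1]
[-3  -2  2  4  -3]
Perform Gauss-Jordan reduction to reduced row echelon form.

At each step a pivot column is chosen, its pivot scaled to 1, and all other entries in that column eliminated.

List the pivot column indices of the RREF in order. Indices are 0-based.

pivot columns: 0, 1, 2, 3

pivot(0,0): swap R0↔R1
pivot(0,0)=4: scale R0 → (1, 1/2, 3/4, 1/4, -1/2)
  clear (2,0): R2 −= (4)R0 → (0, -2, 1, -3, 3)
  clear (3,0): R3 −= (-3)R0 → (0, -1/2, 17/4, 19/4, -9/2)
pivot(1,1)=1: scale R1 → (0, 1, 0, -4, 4)
  clear (0,1): R0 −= (1/2)R1 → (1, 0, 3/4, 9/4, -5/2)
  clear (2,1): R2 −= (-2)R1 → (0, 0, 1, -11, 11)
  clear (3,1): R3 −= (-1/2)R1 → (0, 0, 17/4, 11/4, -5/2)
pivot(2,2)=1: scale R2 → (0, 0, 1, -11, 11)
  clear (0,2): R0 −= (3/4)R2 → (1, 0, 0, 21/2, -43/4)
  clear (3,2): R3 −= (17/4)R2 → (0, 0, 0, 99/2, -197/4)
pivot(3,3)=99/2: scale R3 → (0, 0, 0, 1, -197/198)
  clear (0,3): R0 −= (21/2)R3 → (1, 0, 0, 0, -10/33)
  clear (1,3): R1 −= (-4)R3 → (0, 1, 0, 0, 2/99)
  clear (2,3): R2 −= (-11)R3 → (0, 0, 1, 0, 1/18)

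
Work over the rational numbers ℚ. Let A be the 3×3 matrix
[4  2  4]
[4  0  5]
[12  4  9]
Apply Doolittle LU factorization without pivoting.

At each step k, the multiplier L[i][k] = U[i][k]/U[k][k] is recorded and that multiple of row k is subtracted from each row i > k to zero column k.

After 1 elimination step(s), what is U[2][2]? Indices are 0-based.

k=0: U[0][0]=4
  eliminate (1,0): mult=1, new row 1: (0, -2, 1); set L[1][0]=1
  eliminate (2,0): mult=3, new row 2: (0, -2, -3); set L[2][0]=3

U[2][2] = -3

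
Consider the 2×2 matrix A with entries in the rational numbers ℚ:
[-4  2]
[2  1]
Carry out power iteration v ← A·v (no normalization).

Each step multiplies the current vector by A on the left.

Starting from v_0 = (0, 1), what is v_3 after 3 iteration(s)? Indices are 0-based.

v_3 = (34, -7)

v_0 = (0, 1).
v_1 = A·v_0 = (2, 1).
v_2 = A·v_1 = (-6, 5).
v_3 = A·v_2 = (34, -7).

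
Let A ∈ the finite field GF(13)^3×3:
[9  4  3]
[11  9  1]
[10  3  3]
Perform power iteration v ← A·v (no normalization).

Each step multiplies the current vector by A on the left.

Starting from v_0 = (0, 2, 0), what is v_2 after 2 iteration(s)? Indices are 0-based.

v_2 = (6, 9, 9)

v_0 = (0, 2, 0).
v_1 = A·v_0 = (8, 5, 6).
v_2 = A·v_1 = (6, 9, 9).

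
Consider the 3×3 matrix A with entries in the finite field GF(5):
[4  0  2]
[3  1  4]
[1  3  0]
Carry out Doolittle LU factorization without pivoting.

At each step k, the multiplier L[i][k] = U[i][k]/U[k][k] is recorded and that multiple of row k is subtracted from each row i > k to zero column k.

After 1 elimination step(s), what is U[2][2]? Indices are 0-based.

U[2][2] = 2

Step 1: pivot at (0,0) is 4.
  row1 ← row1 − (2)·row0  ⇒  L[1][0]=2, U row1=(0, 1, 0)
  row2 ← row2 − (4)·row0  ⇒  L[2][0]=4, U row2=(0, 3, 2)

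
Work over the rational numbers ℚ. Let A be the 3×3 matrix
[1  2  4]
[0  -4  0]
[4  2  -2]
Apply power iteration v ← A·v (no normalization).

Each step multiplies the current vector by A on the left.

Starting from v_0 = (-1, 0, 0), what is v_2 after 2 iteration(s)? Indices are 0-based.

v_0 = (-1, 0, 0).
v_1 = A·v_0 = (-1, 0, -4).
v_2 = A·v_1 = (-17, 0, 4).

v_2 = (-17, 0, 4)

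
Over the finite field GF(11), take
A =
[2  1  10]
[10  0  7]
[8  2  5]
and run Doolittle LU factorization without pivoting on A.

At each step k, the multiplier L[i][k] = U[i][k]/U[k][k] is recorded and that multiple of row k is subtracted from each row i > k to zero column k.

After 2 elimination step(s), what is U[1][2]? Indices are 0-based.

U[1][2] = 1

[col 0] pivot 2
  R1 -= 5*R0 → (0, 6, 1)  (L[1][0] := 5)
  R2 -= 4*R0 → (0, 9, 9)  (L[2][0] := 4)
[col 1] pivot 6
  R2 -= 7*R1 → (0, 0, 2)  (L[2][1] := 7)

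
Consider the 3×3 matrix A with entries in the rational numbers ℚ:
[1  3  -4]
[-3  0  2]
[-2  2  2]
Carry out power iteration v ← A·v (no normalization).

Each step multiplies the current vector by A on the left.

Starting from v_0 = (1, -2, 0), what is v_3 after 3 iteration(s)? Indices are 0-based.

v_3 = (51, -46, -30)

v_0 = (1, -2, 0).
v_1 = A·v_0 = (-5, -3, -6).
v_2 = A·v_1 = (10, 3, -8).
v_3 = A·v_2 = (51, -46, -30).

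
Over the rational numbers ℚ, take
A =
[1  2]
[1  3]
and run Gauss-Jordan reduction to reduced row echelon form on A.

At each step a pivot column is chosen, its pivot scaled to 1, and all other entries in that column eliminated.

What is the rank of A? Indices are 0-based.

rank = 2

pivot(0,0)=1: scale R0 → (1, 2)
  clear (1,0): R1 −= (1)R0 → (0, 1)
pivot(1,1)=1: scale R1 → (0, 1)
  clear (0,1): R0 −= (2)R1 → (1, 0)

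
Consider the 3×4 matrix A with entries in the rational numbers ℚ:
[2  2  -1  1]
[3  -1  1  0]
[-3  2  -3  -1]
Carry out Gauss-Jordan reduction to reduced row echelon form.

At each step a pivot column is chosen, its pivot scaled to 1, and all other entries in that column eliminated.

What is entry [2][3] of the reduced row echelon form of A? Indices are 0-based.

pivot(0,0)=2: scale R0 → (1, 1, -1/2, 1/2)
  clear (1,0): R1 −= (3)R0 → (0, -4, 5/2, -3/2)
  clear (2,0): R2 −= (-3)R0 → (0, 5, -9/2, 1/2)
pivot(1,1)=-4: scale R1 → (0, 1, -5/8, 3/8)
  clear (0,1): R0 −= (1)R1 → (1, 0, 1/8, 1/8)
  clear (2,1): R2 −= (5)R1 → (0, 0, -11/8, -11/8)
pivot(2,2)=-11/8: scale R2 → (0, 0, 1, 1)
  clear (0,2): R0 −= (1/8)R2 → (1, 0, 0, 0)
  clear (1,2): R1 −= (-5/8)R2 → (0, 1, 0, 1)

M[2][3] = 1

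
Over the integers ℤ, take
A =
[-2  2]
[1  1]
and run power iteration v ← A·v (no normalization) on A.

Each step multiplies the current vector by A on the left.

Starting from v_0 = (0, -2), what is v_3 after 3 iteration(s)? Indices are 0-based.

v_3 = (-20, -2)

v_0 = (0, -2).
v_1 = A·v_0 = (-4, -2).
v_2 = A·v_1 = (4, -6).
v_3 = A·v_2 = (-20, -2).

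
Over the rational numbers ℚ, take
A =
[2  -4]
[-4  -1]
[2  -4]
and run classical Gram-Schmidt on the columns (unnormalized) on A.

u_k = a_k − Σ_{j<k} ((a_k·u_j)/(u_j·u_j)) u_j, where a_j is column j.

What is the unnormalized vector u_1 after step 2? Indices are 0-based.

Step 1: u_0 = a_0 = (2, -4, 2).
Step 2: u_1 = a_1 − (-1/2)·u_0 = (-3, -3, -3).

u_1 = (-3, -3, -3)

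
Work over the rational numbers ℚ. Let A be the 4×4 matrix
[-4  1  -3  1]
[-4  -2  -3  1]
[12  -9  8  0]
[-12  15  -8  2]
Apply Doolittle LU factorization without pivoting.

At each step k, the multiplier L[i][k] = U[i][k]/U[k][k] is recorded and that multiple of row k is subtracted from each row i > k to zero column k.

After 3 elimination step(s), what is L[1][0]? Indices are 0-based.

[col 0] pivot -4
  R1 -= 1*R0 → (0, -3, 0, 0)  (L[1][0] := 1)
  R2 -= -3*R0 → (0, -6, -1, 3)  (L[2][0] := -3)
  R3 -= 3*R0 → (0, 12, 1, -1)  (L[3][0] := 3)
[col 1] pivot -3
  R2 -= 2*R1 → (0, 0, -1, 3)  (L[2][1] := 2)
  R3 -= -4*R1 → (0, 0, 1, -1)  (L[3][1] := -4)
[col 2] pivot -1
  R3 -= -1*R2 → (0, 0, 0, 2)  (L[3][2] := -1)

L[1][0] = 1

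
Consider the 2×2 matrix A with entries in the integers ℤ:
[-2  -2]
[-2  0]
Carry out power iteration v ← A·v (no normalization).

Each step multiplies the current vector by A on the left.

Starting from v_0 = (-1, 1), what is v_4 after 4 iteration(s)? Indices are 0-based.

v_4 = (-32, -16)

v_0 = (-1, 1).
v_1 = A·v_0 = (0, 2).
v_2 = A·v_1 = (-4, 0).
v_3 = A·v_2 = (8, 8).
v_4 = A·v_3 = (-32, -16).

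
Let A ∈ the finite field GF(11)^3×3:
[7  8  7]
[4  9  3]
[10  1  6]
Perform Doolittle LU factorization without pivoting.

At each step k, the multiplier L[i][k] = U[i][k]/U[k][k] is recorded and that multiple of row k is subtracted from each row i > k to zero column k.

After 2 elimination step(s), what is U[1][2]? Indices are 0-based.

[col 0] pivot 7
  R1 -= 10*R0 → (0, 6, 10)  (L[1][0] := 10)
  R2 -= 3*R0 → (0, 10, 7)  (L[2][0] := 3)
[col 1] pivot 6
  R2 -= 9*R1 → (0, 0, 5)  (L[2][1] := 9)

U[1][2] = 10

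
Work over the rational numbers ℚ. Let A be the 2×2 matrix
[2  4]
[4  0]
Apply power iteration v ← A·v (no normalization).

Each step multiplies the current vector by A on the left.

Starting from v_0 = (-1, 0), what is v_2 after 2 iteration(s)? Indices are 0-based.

v_0 = (-1, 0).
v_1 = A·v_0 = (-2, -4).
v_2 = A·v_1 = (-20, -8).

v_2 = (-20, -8)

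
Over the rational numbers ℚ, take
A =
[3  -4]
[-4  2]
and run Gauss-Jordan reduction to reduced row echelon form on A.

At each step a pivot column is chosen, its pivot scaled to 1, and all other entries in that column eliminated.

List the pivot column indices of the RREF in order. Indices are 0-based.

pivot columns: 0, 1

pivot(0,0)=3: scale R0 → (1, -4/3)
  clear (1,0): R1 −= (-4)R0 → (0, -10/3)
pivot(1,1)=-10/3: scale R1 → (0, 1)
  clear (0,1): R0 −= (-4/3)R1 → (1, 0)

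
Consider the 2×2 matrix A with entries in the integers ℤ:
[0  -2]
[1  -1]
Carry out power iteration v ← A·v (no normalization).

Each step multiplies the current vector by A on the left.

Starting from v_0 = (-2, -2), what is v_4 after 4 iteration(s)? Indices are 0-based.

v_4 = (8, -4)

v_0 = (-2, -2).
v_1 = A·v_0 = (4, 0).
v_2 = A·v_1 = (0, 4).
v_3 = A·v_2 = (-8, -4).
v_4 = A·v_3 = (8, -4).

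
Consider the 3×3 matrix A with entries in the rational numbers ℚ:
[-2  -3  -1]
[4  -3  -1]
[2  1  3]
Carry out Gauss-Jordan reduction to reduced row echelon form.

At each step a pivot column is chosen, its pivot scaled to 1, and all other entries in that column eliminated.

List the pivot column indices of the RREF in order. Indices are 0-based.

pivot columns: 0, 1, 2

pivot(0,0)=-2: scale R0 → (1, 3/2, 1/2)
  clear (1,0): R1 −= (4)R0 → (0, -9, -3)
  clear (2,0): R2 −= (2)R0 → (0, -2, 2)
pivot(1,1)=-9: scale R1 → (0, 1, 1/3)
  clear (0,1): R0 −= (3/2)R1 → (1, 0, 0)
  clear (2,1): R2 −= (-2)R1 → (0, 0, 8/3)
pivot(2,2)=8/3: scale R2 → (0, 0, 1)
  clear (1,2): R1 −= (1/3)R2 → (0, 1, 0)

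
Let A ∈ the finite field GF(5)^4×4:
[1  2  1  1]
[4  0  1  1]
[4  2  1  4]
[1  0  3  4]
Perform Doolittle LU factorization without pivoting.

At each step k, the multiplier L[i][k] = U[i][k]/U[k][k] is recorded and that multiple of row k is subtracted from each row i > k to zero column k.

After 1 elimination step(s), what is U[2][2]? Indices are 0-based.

Step 1: pivot at (0,0) is 1.
  row1 ← row1 − (4)·row0  ⇒  L[1][0]=4, U row1=(0, 2, 2, 2)
  row2 ← row2 − (4)·row0  ⇒  L[2][0]=4, U row2=(0, 4, 2, 0)
  row3 ← row3 − (1)·row0  ⇒  L[3][0]=1, U row3=(0, 3, 2, 3)

U[2][2] = 2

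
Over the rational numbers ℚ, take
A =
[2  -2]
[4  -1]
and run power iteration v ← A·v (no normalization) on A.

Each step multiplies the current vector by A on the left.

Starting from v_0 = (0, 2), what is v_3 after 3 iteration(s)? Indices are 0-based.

v_0 = (0, 2).
v_1 = A·v_0 = (-4, -2).
v_2 = A·v_1 = (-4, -14).
v_3 = A·v_2 = (20, -2).

v_3 = (20, -2)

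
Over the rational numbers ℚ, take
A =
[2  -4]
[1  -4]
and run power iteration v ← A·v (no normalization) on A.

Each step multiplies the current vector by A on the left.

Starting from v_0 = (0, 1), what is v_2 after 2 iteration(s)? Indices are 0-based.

v_2 = (8, 12)

v_0 = (0, 1).
v_1 = A·v_0 = (-4, -4).
v_2 = A·v_1 = (8, 12).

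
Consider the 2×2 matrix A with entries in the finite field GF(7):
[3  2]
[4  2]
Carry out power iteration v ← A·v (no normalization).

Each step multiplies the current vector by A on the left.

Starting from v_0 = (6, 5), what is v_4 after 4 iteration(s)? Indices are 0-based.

v_0 = (6, 5).
v_1 = A·v_0 = (0, 6).
v_2 = A·v_1 = (5, 5).
v_3 = A·v_2 = (4, 2).
v_4 = A·v_3 = (2, 6).

v_4 = (2, 6)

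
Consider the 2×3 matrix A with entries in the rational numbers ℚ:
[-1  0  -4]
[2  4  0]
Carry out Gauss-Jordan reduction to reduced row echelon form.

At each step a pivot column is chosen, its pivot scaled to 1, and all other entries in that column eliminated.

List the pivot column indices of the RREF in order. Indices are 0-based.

[1] R0 /= -1  ⇒  (1, 0, 4)
     R1 -= 2·R0  ⇒  (0, 4, -8)
[2] R1 /= 4  ⇒  (0, 1, -2)

pivot columns: 0, 1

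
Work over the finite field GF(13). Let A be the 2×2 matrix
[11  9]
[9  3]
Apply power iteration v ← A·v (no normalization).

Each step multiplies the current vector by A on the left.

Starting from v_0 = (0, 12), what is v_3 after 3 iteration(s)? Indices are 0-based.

v_3 = (1, 0)

v_0 = (0, 12).
v_1 = A·v_0 = (4, 10).
v_2 = A·v_1 = (4, 1).
v_3 = A·v_2 = (1, 0).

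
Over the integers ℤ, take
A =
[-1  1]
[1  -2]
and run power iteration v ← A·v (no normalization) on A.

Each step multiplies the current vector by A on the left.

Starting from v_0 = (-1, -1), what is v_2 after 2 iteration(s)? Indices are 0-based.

v_2 = (1, -2)

v_0 = (-1, -1).
v_1 = A·v_0 = (0, 1).
v_2 = A·v_1 = (1, -2).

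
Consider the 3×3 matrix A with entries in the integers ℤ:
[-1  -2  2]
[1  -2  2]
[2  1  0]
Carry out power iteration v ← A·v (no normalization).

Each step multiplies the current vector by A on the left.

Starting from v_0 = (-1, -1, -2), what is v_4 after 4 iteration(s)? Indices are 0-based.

v_0 = (-1, -1, -2).
v_1 = A·v_0 = (-1, -3, -3).
v_2 = A·v_1 = (1, -1, -5).
v_3 = A·v_2 = (-9, -7, 1).
v_4 = A·v_3 = (25, 7, -25).

v_4 = (25, 7, -25)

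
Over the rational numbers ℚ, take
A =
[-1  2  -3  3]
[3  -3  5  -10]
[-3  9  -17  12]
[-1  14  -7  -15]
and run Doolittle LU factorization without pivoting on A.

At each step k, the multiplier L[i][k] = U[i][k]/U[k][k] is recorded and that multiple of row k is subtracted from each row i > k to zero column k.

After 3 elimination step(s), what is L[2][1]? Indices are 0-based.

L[2][1] = 1

[col 0] pivot -1
  R1 -= -3*R0 → (0, 3, -4, -1)  (L[1][0] := -3)
  R2 -= 3*R0 → (0, 3, -8, 3)  (L[2][0] := 3)
  R3 -= 1*R0 → (0, 12, -4, -18)  (L[3][0] := 1)
[col 1] pivot 3
  R2 -= 1*R1 → (0, 0, -4, 4)  (L[2][1] := 1)
  R3 -= 4*R1 → (0, 0, 12, -14)  (L[3][1] := 4)
[col 2] pivot -4
  R3 -= -3*R2 → (0, 0, 0, -2)  (L[3][2] := -3)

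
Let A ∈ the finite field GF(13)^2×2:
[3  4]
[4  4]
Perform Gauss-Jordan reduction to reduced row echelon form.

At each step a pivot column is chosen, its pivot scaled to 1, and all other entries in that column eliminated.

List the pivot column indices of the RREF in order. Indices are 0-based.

pivot columns: 0, 1

[1] R0 /= 3  ⇒  (1, 10)
     R1 -= 4·R0  ⇒  (0, 3)
[2] R1 /= 3  ⇒  (0, 1)
     R0 -= 10·R1  ⇒  (1, 0)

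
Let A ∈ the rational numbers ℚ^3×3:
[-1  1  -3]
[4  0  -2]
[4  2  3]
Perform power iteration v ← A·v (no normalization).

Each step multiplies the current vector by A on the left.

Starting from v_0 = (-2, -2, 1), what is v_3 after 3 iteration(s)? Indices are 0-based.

v_3 = (163, 198, -85)

v_0 = (-2, -2, 1).
v_1 = A·v_0 = (-3, -10, -9).
v_2 = A·v_1 = (20, 6, -59).
v_3 = A·v_2 = (163, 198, -85).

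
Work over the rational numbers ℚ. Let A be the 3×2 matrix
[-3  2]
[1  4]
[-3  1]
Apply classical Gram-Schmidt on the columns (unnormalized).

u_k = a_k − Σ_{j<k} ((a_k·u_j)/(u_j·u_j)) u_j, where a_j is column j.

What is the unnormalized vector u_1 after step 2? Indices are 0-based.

u_1 = (23/19, 81/19, 4/19)

Step 1: u_0 = a_0 = (-3, 1, -3).
Step 2: u_1 = a_1 − (-5/19)·u_0 = (23/19, 81/19, 4/19).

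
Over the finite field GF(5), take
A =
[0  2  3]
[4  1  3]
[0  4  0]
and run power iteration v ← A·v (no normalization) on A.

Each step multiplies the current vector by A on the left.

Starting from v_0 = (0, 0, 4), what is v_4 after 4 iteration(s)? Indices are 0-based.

v_4 = (0, 1, 0)

v_0 = (0, 0, 4).
v_1 = A·v_0 = (2, 2, 0).
v_2 = A·v_1 = (4, 0, 3).
v_3 = A·v_2 = (4, 0, 0).
v_4 = A·v_3 = (0, 1, 0).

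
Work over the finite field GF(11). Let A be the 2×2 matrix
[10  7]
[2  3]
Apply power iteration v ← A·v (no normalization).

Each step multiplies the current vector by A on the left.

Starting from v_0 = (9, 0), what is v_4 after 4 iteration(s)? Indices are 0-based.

v_4 = (10, 4)

v_0 = (9, 0).
v_1 = A·v_0 = (2, 7).
v_2 = A·v_1 = (3, 3).
v_3 = A·v_2 = (7, 4).
v_4 = A·v_3 = (10, 4).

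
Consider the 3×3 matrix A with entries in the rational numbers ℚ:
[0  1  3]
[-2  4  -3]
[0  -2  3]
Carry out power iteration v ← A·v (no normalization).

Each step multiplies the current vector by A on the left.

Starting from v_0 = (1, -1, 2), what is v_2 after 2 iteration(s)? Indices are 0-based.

v_0 = (1, -1, 2).
v_1 = A·v_0 = (5, -12, 8).
v_2 = A·v_1 = (12, -82, 48).

v_2 = (12, -82, 48)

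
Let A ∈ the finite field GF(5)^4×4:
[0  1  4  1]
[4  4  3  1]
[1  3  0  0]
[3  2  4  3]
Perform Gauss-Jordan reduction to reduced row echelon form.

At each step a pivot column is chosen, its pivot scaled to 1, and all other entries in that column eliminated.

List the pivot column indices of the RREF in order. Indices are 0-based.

pivot columns: 0, 1, 2, 3

[1] R0 <-> R1
[1] R0 /= 4  ⇒  (1, 1, 2, 4)
     R2 -= 1·R0  ⇒  (0, 2, 3, 1)
     R3 -= 3·R0  ⇒  (0, 4, 3, 1)
[2] R1 /= 1  ⇒  (0, 1, 4, 1)
     R0 -= 1·R1  ⇒  (1, 0, 3, 3)
     R2 -= 2·R1  ⇒  (0, 0, 0, 4)
     R3 -= 4·R1  ⇒  (0, 0, 2, 2)
[3] R2 <-> R3
[3] R2 /= 2  ⇒  (0, 0, 1, 1)
     R0 -= 3·R2  ⇒  (1, 0, 0, 0)
     R1 -= 4·R2  ⇒  (0, 1, 0, 2)
[4] R3 /= 4  ⇒  (0, 0, 0, 1)
     R1 -= 2·R3  ⇒  (0, 1, 0, 0)
     R2 -= 1·R3  ⇒  (0, 0, 1, 0)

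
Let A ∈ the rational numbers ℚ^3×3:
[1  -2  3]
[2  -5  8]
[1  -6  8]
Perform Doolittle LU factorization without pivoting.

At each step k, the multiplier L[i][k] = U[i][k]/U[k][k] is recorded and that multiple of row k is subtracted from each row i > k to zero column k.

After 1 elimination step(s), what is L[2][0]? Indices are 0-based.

L[2][0] = 1

[col 0] pivot 1
  R1 -= 2*R0 → (0, -1, 2)  (L[1][0] := 2)
  R2 -= 1*R0 → (0, -4, 5)  (L[2][0] := 1)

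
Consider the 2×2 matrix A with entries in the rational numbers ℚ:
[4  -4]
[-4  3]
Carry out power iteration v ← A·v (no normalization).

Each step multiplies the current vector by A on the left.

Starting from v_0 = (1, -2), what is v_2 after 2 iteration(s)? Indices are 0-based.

v_2 = (88, -78)

v_0 = (1, -2).
v_1 = A·v_0 = (12, -10).
v_2 = A·v_1 = (88, -78).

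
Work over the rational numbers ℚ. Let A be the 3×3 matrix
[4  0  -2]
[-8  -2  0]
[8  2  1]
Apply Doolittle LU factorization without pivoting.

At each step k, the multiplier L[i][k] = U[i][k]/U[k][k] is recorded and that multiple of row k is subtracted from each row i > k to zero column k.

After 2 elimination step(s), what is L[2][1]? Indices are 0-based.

[col 0] pivot 4
  R1 -= -2*R0 → (0, -2, -4)  (L[1][0] := -2)
  R2 -= 2*R0 → (0, 2, 5)  (L[2][0] := 2)
[col 1] pivot -2
  R2 -= -1*R1 → (0, 0, 1)  (L[2][1] := -1)

L[2][1] = -1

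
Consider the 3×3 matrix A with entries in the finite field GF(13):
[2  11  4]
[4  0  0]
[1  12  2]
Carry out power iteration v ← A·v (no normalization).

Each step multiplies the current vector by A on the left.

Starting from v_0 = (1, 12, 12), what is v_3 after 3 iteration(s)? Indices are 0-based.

v_0 = (1, 12, 12).
v_1 = A·v_0 = (0, 4, 0).
v_2 = A·v_1 = (5, 0, 9).
v_3 = A·v_2 = (7, 7, 10).

v_3 = (7, 7, 10)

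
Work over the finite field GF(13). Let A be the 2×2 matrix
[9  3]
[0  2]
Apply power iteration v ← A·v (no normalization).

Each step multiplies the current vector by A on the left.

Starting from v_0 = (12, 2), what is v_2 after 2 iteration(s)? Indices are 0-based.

v_2 = (11, 8)

v_0 = (12, 2).
v_1 = A·v_0 = (10, 4).
v_2 = A·v_1 = (11, 8).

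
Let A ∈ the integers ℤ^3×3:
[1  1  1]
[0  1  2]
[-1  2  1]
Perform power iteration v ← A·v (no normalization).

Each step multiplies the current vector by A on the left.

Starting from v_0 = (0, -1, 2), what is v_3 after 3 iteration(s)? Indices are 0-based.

v_0 = (0, -1, 2).
v_1 = A·v_0 = (1, 3, 0).
v_2 = A·v_1 = (4, 3, 5).
v_3 = A·v_2 = (12, 13, 7).

v_3 = (12, 13, 7)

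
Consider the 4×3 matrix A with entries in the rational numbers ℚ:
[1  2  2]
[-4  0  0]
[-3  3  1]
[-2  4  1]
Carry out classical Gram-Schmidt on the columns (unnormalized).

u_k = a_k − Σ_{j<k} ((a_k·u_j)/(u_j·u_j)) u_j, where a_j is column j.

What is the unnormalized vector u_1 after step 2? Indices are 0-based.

Step 1: u_0 = a_0 = (1, -4, -3, -2).
Step 2: u_1 = a_1 − (-1/2)·u_0 = (5/2, -2, 3/2, 3).

u_1 = (5/2, -2, 3/2, 3)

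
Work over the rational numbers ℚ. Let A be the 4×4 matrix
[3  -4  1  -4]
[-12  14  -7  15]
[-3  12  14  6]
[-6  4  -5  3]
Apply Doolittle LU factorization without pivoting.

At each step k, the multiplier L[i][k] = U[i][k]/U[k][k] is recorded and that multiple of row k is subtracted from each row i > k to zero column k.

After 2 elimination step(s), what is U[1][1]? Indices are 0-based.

U[1][1] = -2

[col 0] pivot 3
  R1 -= -4*R0 → (0, -2, -3, -1)  (L[1][0] := -4)
  R2 -= -1*R0 → (0, 8, 15, 2)  (L[2][0] := -1)
  R3 -= -2*R0 → (0, -4, -3, -5)  (L[3][0] := -2)
[col 1] pivot -2
  R2 -= -4*R1 → (0, 0, 3, -2)  (L[2][1] := -4)
  R3 -= 2*R1 → (0, 0, 3, -3)  (L[3][1] := 2)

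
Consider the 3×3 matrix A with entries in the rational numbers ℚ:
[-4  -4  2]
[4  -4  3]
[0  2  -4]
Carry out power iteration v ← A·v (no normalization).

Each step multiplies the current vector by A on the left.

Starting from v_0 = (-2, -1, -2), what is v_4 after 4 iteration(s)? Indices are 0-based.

v_4 = (4472, 604, -2248)

v_0 = (-2, -1, -2).
v_1 = A·v_0 = (8, -10, 6).
v_2 = A·v_1 = (20, 90, -44).
v_3 = A·v_2 = (-528, -412, 356).
v_4 = A·v_3 = (4472, 604, -2248).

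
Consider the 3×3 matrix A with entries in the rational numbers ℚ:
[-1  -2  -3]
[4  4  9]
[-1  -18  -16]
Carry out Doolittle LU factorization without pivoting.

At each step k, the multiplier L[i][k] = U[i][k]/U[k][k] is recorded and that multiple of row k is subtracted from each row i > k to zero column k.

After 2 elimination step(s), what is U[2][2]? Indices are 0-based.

k=0: U[0][0]=-1
  eliminate (1,0): mult=-4, new row 1: (0, -4, -3); set L[1][0]=-4
  eliminate (2,0): mult=1, new row 2: (0, -16, -13); set L[2][0]=1
k=1: U[1][1]=-4
  eliminate (2,1): mult=4, new row 2: (0, 0, -1); set L[2][1]=4

U[2][2] = -1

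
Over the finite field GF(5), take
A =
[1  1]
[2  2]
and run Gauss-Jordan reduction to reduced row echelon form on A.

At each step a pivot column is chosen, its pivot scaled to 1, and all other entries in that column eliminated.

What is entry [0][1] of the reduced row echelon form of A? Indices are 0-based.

M[0][1] = 1

[1] R0 /= 1  ⇒  (1, 1)
     R1 -= 2·R0  ⇒  (0, 0)
column 1 empty below row 1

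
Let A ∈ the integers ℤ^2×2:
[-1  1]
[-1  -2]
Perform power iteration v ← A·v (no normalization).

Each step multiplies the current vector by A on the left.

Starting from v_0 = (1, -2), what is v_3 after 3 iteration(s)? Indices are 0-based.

v_3 = (-9, 0)

v_0 = (1, -2).
v_1 = A·v_0 = (-3, 3).
v_2 = A·v_1 = (6, -3).
v_3 = A·v_2 = (-9, 0).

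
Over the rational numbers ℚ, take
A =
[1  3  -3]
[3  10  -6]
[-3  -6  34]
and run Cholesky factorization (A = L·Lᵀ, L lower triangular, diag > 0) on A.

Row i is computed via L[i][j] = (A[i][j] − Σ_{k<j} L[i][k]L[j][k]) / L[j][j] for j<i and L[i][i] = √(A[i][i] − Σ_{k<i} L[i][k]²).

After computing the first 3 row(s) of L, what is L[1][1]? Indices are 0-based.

L[1][1] = 1

Step 1: L[0][0] = √(1) = 1.
  L[1][0] = (3) / L[0][0] = 3.
Step 2: L[1][1] = √(1) = 1.
  L[2][0] = (-3) / L[0][0] = -3.
  L[2][1] = (3) / L[1][1] = 3.
Step 3: L[2][2] = √(16) = 4.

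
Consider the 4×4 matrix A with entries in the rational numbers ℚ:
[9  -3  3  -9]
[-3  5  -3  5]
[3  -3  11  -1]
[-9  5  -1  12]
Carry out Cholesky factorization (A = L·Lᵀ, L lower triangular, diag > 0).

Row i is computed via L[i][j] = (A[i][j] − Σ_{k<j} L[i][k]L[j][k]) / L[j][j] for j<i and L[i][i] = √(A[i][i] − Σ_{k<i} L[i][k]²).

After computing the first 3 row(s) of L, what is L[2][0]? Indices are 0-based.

Step 1: L[0][0] = √(9) = 3.
  L[1][0] = (-3) / L[0][0] = -1.
Step 2: L[1][1] = √(4) = 2.
  L[2][0] = (3) / L[0][0] = 1.
  L[2][1] = (-2) / L[1][1] = -1.
Step 3: L[2][2] = √(9) = 3.

L[2][0] = 1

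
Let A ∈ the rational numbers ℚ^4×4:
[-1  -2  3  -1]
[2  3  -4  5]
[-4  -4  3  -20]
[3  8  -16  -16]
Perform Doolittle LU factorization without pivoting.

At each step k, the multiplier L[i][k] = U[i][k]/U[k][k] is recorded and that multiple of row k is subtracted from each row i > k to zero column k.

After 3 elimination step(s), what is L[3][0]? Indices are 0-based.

L[3][0] = -3

k=0: U[0][0]=-1
  eliminate (1,0): mult=-2, new row 1: (0, -1, 2, 3); set L[1][0]=-2
  eliminate (2,0): mult=4, new row 2: (0, 4, -9, -16); set L[2][0]=4
  eliminate (3,0): mult=-3, new row 3: (0, 2, -7, -19); set L[3][0]=-3
k=1: U[1][1]=-1
  eliminate (2,1): mult=-4, new row 2: (0, 0, -1, -4); set L[2][1]=-4
  eliminate (3,1): mult=-2, new row 3: (0, 0, -3, -13); set L[3][1]=-2
k=2: U[2][2]=-1
  eliminate (3,2): mult=3, new row 3: (0, 0, 0, -1); set L[3][2]=3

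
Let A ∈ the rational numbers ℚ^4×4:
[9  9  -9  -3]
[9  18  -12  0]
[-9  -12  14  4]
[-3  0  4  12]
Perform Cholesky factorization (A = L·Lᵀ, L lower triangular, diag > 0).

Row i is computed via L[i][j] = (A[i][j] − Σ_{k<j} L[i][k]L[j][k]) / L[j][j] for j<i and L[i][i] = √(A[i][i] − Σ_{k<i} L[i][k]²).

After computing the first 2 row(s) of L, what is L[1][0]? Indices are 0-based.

L[1][0] = 3

Step 1: L[0][0] = √(9) = 3.
  L[1][0] = (9) / L[0][0] = 3.
Step 2: L[1][1] = √(9) = 3.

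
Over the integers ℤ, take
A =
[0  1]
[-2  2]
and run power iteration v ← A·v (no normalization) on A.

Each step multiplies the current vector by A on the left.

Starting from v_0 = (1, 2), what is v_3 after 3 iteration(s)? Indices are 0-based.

v_0 = (1, 2).
v_1 = A·v_0 = (2, 2).
v_2 = A·v_1 = (2, 0).
v_3 = A·v_2 = (0, -4).

v_3 = (0, -4)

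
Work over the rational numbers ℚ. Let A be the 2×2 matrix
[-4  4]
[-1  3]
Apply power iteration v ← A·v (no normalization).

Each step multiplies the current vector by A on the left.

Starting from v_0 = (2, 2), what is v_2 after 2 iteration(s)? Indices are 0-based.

v_0 = (2, 2).
v_1 = A·v_0 = (0, 4).
v_2 = A·v_1 = (16, 12).

v_2 = (16, 12)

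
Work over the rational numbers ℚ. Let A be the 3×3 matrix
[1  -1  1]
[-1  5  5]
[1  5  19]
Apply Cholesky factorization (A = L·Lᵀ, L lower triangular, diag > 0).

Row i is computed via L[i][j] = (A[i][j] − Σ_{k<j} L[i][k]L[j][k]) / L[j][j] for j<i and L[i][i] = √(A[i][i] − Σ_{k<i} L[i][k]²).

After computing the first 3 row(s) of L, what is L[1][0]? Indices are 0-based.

L[1][0] = -1

Step 1: L[0][0] = √(1) = 1.
  L[1][0] = (-1) / L[0][0] = -1.
Step 2: L[1][1] = √(4) = 2.
  L[2][0] = (1) / L[0][0] = 1.
  L[2][1] = (6) / L[1][1] = 3.
Step 3: L[2][2] = √(9) = 3.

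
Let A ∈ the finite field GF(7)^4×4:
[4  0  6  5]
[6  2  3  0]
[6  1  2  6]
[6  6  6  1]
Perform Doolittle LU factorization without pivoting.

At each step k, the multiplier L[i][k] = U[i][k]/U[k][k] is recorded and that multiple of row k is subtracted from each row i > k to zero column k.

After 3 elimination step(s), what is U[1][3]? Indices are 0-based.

Step 1: pivot at (0,0) is 4.
  row1 ← row1 − (5)·row0  ⇒  L[1][0]=5, U row1=(0, 2, 1, 3)
  row2 ← row2 − (5)·row0  ⇒  L[2][0]=5, U row2=(0, 1, 0, 2)
  row3 ← row3 − (5)·row0  ⇒  L[3][0]=5, U row3=(0, 6, 4, 4)
Step 2: pivot at (1,1) is 2.
  row2 ← row2 − (4)·row1  ⇒  L[2][1]=4, U row2=(0, 0, 3, 4)
  row3 ← row3 − (3)·row1  ⇒  L[3][1]=3, U row3=(0, 0, 1, 2)
Step 3: pivot at (2,2) is 3.
  row3 ← row3 − (5)·row2  ⇒  L[3][2]=5, U row3=(0, 0, 0, 3)

U[1][3] = 3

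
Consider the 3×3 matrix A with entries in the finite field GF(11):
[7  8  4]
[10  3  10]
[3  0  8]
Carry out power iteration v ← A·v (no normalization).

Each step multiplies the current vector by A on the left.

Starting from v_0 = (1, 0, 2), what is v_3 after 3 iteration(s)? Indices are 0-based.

v_0 = (1, 0, 2).
v_1 = A·v_0 = (4, 8, 8).
v_2 = A·v_1 = (3, 1, 10).
v_3 = A·v_2 = (3, 1, 1).

v_3 = (3, 1, 1)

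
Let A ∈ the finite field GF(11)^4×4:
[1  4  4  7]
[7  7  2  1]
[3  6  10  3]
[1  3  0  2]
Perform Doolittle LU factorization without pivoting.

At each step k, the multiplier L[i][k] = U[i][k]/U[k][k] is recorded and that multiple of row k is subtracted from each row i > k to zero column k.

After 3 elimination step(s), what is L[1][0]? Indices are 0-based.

L[1][0] = 7

k=0: U[0][0]=1
  eliminate (1,0): mult=7, new row 1: (0, 1, 7, 7); set L[1][0]=7
  eliminate (2,0): mult=3, new row 2: (0, 5, 9, 4); set L[2][0]=3
  eliminate (3,0): mult=1, new row 3: (0, 10, 7, 6); set L[3][0]=1
k=1: U[1][1]=1
  eliminate (2,1): mult=5, new row 2: (0, 0, 7, 2); set L[2][1]=5
  eliminate (3,1): mult=10, new row 3: (0, 0, 3, 2); set L[3][1]=10
k=2: U[2][2]=7
  eliminate (3,2): mult=2, new row 3: (0, 0, 0, 9); set L[3][2]=2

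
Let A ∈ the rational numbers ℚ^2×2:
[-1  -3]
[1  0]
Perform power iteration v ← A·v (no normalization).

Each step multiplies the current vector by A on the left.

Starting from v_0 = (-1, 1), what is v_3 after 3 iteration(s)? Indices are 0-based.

v_3 = (1, 5)

v_0 = (-1, 1).
v_1 = A·v_0 = (-2, -1).
v_2 = A·v_1 = (5, -2).
v_3 = A·v_2 = (1, 5).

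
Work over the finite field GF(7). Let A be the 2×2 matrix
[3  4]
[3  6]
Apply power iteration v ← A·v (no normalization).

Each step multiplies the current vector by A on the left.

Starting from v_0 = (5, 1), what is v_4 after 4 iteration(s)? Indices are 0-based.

v_4 = (1, 5)

v_0 = (5, 1).
v_1 = A·v_0 = (5, 0).
v_2 = A·v_1 = (1, 1).
v_3 = A·v_2 = (0, 2).
v_4 = A·v_3 = (1, 5).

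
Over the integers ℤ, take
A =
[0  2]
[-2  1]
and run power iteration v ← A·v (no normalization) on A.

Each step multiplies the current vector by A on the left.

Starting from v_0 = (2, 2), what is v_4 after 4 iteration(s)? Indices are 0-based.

v_0 = (2, 2).
v_1 = A·v_0 = (4, -2).
v_2 = A·v_1 = (-4, -10).
v_3 = A·v_2 = (-20, -2).
v_4 = A·v_3 = (-4, 38).

v_4 = (-4, 38)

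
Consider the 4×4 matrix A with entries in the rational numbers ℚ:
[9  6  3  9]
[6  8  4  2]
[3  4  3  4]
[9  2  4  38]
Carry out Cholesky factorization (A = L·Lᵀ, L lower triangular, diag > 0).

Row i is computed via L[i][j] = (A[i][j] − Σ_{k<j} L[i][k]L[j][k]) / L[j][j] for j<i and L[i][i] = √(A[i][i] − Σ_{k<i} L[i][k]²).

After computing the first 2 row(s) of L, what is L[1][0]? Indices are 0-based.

L[1][0] = 2

Step 1: L[0][0] = √(9) = 3.
  L[1][0] = (6) / L[0][0] = 2.
Step 2: L[1][1] = √(4) = 2.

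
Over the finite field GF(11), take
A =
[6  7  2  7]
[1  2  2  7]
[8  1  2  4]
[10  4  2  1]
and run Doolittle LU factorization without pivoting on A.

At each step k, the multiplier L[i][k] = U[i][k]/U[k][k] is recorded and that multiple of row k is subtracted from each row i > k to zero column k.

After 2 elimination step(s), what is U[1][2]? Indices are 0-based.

U[1][2] = 9

k=0: U[0][0]=6
  eliminate (1,0): mult=2, new row 1: (0, 10, 9, 4); set L[1][0]=2
  eliminate (2,0): mult=5, new row 2: (0, 10, 3, 2); set L[2][0]=5
  eliminate (3,0): mult=9, new row 3: (0, 7, 6, 4); set L[3][0]=9
k=1: U[1][1]=10
  eliminate (2,1): mult=1, new row 2: (0, 0, 5, 9); set L[2][1]=1
  eliminate (3,1): mult=4, new row 3: (0, 0, 3, 10); set L[3][1]=4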